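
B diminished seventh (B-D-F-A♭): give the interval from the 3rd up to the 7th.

So we need the interval from D up to A♭.
D up to A♭ is 6 semitones, a half step narrower than a perfect fifth, so the interval is diminished.

diminished 5th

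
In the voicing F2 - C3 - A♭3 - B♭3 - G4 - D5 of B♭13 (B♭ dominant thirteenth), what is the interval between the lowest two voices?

Those voices are F2 and C3.
F up to C spans 5 letter names and 7 semitones — a perfect fifth.

perfect fifth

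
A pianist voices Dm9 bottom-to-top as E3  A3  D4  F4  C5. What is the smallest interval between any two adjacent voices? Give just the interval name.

Adjacent intervals: E3→A3 = perfect fourth; A3→D4 = perfect fourth; D4→F4 = minor third; F4→C5 = perfect fifth.
The smallest is D4 to F4, a minor third (3 semitones).

minor 3rd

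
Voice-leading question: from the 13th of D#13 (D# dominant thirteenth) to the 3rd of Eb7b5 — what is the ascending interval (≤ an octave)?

The 13th of D#13 (D# dominant thirteenth) is B#; the 3rd of Eb7b5 is G.
6 letter names make it a sixth; at 7 semitones (a whole step narrower than major) the quality is diminished.

diminished sixth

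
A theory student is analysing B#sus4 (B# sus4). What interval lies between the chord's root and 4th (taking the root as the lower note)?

perfect fourth

B# sus4 is spelled B#-E#-F##.
Root = B#; 4th = E#.
From B# to E# is 5 semitones, exactly the perfect fourth.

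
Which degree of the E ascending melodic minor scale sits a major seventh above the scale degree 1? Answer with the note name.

D#

The scale is E F♯ G A B C♯ D♯.
The scale degree 1 is E; a major seventh above that is D♯ — scale degree 7.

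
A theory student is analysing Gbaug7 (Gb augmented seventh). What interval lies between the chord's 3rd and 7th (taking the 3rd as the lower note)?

Gb augmented seventh: Gb Bb D Fb.
So we need the interval from Bb up to Fb.
5 letter names make it a fifth; at 6 semitones (a half step narrower than perfect) the quality is diminished.

diminished 5th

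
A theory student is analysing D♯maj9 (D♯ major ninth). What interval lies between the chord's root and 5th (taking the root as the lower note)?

perfect 5th

D♯ major ninth: D♯, F𝄪, A♯, C𝄪, E♯.
The root is D♯ and the 5th is A♯.
D♯ up to A♯ spans 5 letter names and 7 semitones — a perfect fifth.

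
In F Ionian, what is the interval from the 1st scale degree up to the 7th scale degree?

Spelling F Ionian: F G A Bb C D E.
So we need the interval from F up to E.
Counting 7 letters and 11 half steps from F gives a major seventh.

major 7th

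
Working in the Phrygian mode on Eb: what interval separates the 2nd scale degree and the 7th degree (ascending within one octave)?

major sixth

Eb phrygian: Eb Fb Gb Ab Bb Cb Db.
That puts Fb below Db.
From Fb to Db is 9 semitones, exactly the major sixth.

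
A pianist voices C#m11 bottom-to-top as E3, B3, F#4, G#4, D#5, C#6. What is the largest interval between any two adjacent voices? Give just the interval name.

Adjacent intervals: E3→B3 = perfect fifth; B3→F#4 = perfect fifth; F#4→G#4 = major second; G#4→D#5 = perfect fifth; D#5→C#6 = minor seventh.
The largest is D#5 to C#6, a minor seventh (10 semitones).

minor 7th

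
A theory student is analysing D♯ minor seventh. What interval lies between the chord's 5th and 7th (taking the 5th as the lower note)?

minor third

The chord tones of D♯m7 are D♯, F♯, A♯, C♯.
That puts A♯ below C♯.
3 letter names make it a third; at 3 semitones (a half step narrower than major) the quality is minor.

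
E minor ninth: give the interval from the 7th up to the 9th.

Spelling the chord: E G B D F#.
7th = D; 9th = F#.
From D to F# is 4 semitones, exactly the major third.

major third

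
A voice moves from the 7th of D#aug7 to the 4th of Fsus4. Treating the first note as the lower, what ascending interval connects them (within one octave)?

diminished seventh

D#aug7 has C# as its 7th, and Fsus4 has Bb as its 4th.
From C# to Bb: 9 semitones over a seventh = diminished.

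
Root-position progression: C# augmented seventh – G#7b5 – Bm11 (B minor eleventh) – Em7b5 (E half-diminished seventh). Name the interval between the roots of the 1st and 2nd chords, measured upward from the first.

perfect fifth

The roots are C# and G#.
C# up to G# spans 5 letter names and 7 semitones — a perfect fifth.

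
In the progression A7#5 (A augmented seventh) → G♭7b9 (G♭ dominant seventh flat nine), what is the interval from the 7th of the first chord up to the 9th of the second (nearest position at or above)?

A7#5 (A augmented seventh) has G as its 7th, and G♭7b9 (G♭ dominant seventh flat nine) has A𝄫 as its 9th.
2 letter names make it a second; at 0 semitones (a whole step narrower than major) the quality is diminished.

diminished 2nd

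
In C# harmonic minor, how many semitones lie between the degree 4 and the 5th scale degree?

The scale is C# D# E F# G# A B#.
F# up to G# is a major second — 2 semitones.

2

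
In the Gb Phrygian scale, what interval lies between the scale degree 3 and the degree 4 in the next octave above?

The scale runs Gb Abb Bbb Cb Db Ebb Fb.
The scale degree 3 is Bbb and the scale degree 4 (up an octave) is Cb.
Counting 9 letters and 14 half steps from Bbb gives a major ninth.

major ninth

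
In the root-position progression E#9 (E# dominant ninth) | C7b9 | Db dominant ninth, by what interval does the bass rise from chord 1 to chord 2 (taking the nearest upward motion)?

The roots are E# and C.
E# up to C is 7 semitones, a whole step narrower than a major sixth, so the interval is diminished.

d6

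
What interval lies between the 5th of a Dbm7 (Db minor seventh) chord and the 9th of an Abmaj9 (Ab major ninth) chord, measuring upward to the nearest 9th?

major second

The 5th of Dbm7 (Db minor seventh) is Ab; the 9th of Abmaj9 (Ab major ninth) is Bb.
Counting 2 letters and 2 half steps from Ab gives a major second.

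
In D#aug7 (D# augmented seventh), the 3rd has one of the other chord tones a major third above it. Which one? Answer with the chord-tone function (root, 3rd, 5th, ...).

Spelling the chord: D#–F##–A##–C#.
The 3rd is F##. A major third above F## is A##.
A## is the chord's 5th.

5th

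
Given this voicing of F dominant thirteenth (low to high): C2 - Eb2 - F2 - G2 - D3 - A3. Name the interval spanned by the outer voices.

The outer voices are C2 and A3.
C up to A spans 13 letter names and 21 semitones — a major thirteenth.

M13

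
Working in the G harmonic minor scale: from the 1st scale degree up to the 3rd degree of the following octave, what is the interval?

The scale runs G A B♭ C D E♭ F♯.
That puts G below B♭.
10 letter names make it a tenth; at 15 semitones (a half step narrower than major) the quality is minor.

minor tenth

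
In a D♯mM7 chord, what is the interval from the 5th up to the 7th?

major third

D♯ minor-major seventh: D♯, F♯, A♯, C𝄪.
The 5th is A♯ and the 7th is C𝄪.
A♯ up to C𝄪 spans 3 letter names and 4 semitones — a major third.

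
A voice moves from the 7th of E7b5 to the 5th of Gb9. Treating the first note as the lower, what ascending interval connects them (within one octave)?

E7b5 has D as its 7th, and Gb9 has Db as its 5th.
8 letter names make it an octave; at 11 semitones (a half step narrower than perfect) the quality is diminished.

diminished octave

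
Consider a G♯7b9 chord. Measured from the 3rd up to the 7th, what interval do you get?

Spelling the chord: G♯ B♯ D♯ F♯ A.
So we need the interval from B♯ up to F♯.
From B♯ to F♯: 6 semitones over a fifth = diminished.

diminished 5th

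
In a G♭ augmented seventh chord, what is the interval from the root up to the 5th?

augmented fifth

The chord tones of G♭aug7 (G♭ augmented seventh) are G♭-B♭-D-F♭.
The root is G♭ and the 5th is D.
5 letter names make it a fifth; at 8 semitones (a half step wider than perfect) the quality is augmented.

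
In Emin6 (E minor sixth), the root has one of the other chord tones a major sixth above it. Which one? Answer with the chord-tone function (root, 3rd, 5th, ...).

6th

E minor sixth: E-G-B-C#.
The root is E. A major sixth above E is C#.
C# is the chord's 6th.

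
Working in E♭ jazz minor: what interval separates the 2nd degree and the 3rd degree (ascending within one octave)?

minor second

The scale runs E♭ F G♭ A♭ B♭ C D.
That puts F below G♭.
F up to G♭ is 1 semitone, a half step narrower than a major second, so the interval is minor.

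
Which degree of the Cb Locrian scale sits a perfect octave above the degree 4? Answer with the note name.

The scale is Cb Dbb Ebb Fb Gbb Abb Bbb.
The degree 4 is Fb; a perfect octave above that is Fb — scale degree 4.

Fb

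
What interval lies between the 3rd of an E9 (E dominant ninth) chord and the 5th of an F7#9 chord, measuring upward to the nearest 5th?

The 3rd of E9 (E dominant ninth) is G#; the 5th of F7#9 is C.
G# up to C is 4 semitones, a half step narrower than a perfect fourth, so the interval is diminished.

diminished fourth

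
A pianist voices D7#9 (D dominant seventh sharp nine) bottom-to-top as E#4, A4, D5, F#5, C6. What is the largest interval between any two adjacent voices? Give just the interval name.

Adjacent intervals: E#4→A4 = diminished fourth; A4→D5 = perfect fourth; D5→F#5 = major third; F#5→C6 = diminished fifth.
The largest is F#5 to C6, a diminished fifth (6 semitones).

diminished fifth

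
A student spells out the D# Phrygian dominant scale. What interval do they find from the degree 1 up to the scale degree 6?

D# phrygian dominant: D# E F## G# A# B C#.
That puts D# below B.
From D# to B: 8 semitones over a sixth = minor.

minor sixth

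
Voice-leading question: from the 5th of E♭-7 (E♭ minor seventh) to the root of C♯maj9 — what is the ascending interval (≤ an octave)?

augmented second

E♭-7 (E♭ minor seventh) has B♭ as its 5th, and C♯maj9 has C♯ as its root.
B♭ up to C♯ is 3 semitones, a half step wider than a major second, so the interval is augmented.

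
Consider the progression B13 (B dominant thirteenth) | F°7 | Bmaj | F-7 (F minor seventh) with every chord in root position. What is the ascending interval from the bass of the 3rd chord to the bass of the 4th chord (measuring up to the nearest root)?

The roots are B and F.
5 letter names make it a fifth; at 6 semitones (a half step narrower than perfect) the quality is diminished.

diminished fifth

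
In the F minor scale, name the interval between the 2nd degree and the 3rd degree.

minor second

The scale runs F G A♭ B♭ C D♭ E♭.
The 2nd degree is G and the 3rd degree is A♭.
G up to A♭ is 1 semitone, a half step narrower than a major second, so the interval is minor.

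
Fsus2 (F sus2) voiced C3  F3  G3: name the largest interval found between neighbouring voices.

perfect fourth

Adjacent intervals: C3→F3 = perfect fourth; F3→G3 = major second.
The largest is C3 to F3, a perfect fourth (5 semitones).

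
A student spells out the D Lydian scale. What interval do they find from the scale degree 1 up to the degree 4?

augmented fourth

The scale runs D E F# G# A B C#.
The scale degree 1 is D and the scale degree 4 is G#.
From D to G#: 6 semitones over a fourth = augmented.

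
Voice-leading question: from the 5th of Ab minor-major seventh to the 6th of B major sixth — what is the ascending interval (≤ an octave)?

Ab minor-major seventh has Eb as its 5th, and B major sixth has G# as its 6th.
From Eb to G#: 5 semitones over a third = augmented.

augmented third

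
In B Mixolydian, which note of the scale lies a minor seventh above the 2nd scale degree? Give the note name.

The scale is B C# D# E F# G# A.
The 2nd scale degree is C#; a minor seventh above that is B — scale degree 1.

B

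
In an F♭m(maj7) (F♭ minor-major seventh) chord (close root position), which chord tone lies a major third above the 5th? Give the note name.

F♭mM7: F♭, A𝄫, C♭, E♭.
The 5th is C♭. A major third above C♭ is E♭.
E♭ is the chord's 7th.

Eb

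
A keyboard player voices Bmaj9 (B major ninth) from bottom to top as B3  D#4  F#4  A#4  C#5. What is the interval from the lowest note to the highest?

M9

The outer voices are B3 and C#5.
From B to C# is 14 semitones, exactly the major ninth.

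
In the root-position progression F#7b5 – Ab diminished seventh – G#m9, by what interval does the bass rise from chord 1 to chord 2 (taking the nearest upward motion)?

The roots are F# and Ab.
3 letter names make it a third; at 2 semitones (a whole step narrower than major) the quality is diminished.

diminished 3rd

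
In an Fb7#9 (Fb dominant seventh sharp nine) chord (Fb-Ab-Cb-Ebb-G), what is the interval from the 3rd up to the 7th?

So we need the interval from Ab up to Ebb.
From Ab to Ebb: 6 semitones over a fifth = diminished.
This 3–7 tritone is the characteristic tension at the heart of the dominant sound.

diminished fifth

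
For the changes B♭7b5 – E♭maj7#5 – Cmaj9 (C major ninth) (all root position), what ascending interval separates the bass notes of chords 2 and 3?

major 6th

The roots are E♭ and C.
From E♭ to C is 9 semitones, exactly the major sixth.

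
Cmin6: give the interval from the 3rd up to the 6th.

augmented 4th

Cm6 is spelled C–Eb–G–A.
So we need the interval from Eb up to A.
4 letter names make it a fourth; at 6 semitones (a half step wider than perfect) the quality is augmented.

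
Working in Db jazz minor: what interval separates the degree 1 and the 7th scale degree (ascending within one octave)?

major seventh

Spelling Db jazz minor: Db Eb Fb Gb Ab Bb C.
So we need the interval from Db up to C.
From Db to C is 11 semitones, exactly the major seventh.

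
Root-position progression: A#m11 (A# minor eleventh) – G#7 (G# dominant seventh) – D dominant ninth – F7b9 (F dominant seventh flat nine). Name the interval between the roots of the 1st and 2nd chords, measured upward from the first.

minor seventh

The roots are A# and G#.
A# up to G# is 10 semitones, a half step narrower than a major seventh, so the interval is minor.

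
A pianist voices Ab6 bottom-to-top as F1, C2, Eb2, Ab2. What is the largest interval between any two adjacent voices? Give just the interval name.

perfect 5th

Adjacent intervals: F1→C2 = perfect fifth; C2→Eb2 = minor third; Eb2→Ab2 = perfect fourth.
The largest is F1 to C2, a perfect fifth (7 semitones).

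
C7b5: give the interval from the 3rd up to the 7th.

diminished 5th

Spelling the chord: C–E–G♭–B♭.
So we need the interval from E up to B♭.
E up to B♭ is 6 semitones, a half step narrower than a perfect fifth, so the interval is diminished.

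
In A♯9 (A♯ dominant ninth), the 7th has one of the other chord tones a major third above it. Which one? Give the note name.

B#

The chord tones of A♯ dominant ninth are A♯-C𝄪-E♯-G♯-B♯.
The 7th is G♯. A major third above G♯ is B♯.
B♯ is the chord's 9th.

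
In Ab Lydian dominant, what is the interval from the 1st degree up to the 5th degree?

Ab lydian dominant: Ab Bb C D Eb F Gb.
So we need the interval from Ab up to Eb.
Counting 5 letters and 7 half steps from Ab gives a perfect fifth.

perfect fifth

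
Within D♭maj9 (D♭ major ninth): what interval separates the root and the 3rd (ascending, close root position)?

The chord tones of D♭maj9 are D♭ F A♭ C E♭.
The root is D♭ and the 3rd is F.
Counting 3 letters and 4 half steps from D♭ gives a major third.

major third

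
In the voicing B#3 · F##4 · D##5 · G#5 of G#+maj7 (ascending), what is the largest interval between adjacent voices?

Adjacent intervals: B#3→F##4 = perfect fifth; F##4→D##5 = major sixth; D##5→G#5 = diminished fourth.
The largest is F##4 to D##5, a major sixth (9 semitones).

M6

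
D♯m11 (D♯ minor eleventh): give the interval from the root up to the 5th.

P5

The chord tones of D♯ minor eleventh are D♯, F♯, A♯, C♯, E♯, G♯.
The root is D♯ and the 5th is A♯.
Counting 5 letters and 7 half steps from D♯ gives a perfect fifth.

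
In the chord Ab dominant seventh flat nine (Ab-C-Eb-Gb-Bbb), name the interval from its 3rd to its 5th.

minor 3rd

That puts C below Eb.
3 letter names make it a third; at 3 semitones (a half step narrower than major) the quality is minor.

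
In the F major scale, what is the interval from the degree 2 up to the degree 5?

P4

The scale runs F G A B♭ C D E.
Degree 2 = G; 5th scale degree = C.
Counting 4 letters and 5 half steps from G gives a perfect fourth.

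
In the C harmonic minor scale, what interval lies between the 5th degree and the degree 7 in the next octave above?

The scale runs C D E♭ F G A♭ B.
The 5th degree is G and the scale degree 7 (up an octave) is B.
G up to B spans 10 letter names and 16 semitones — a major tenth.

major tenth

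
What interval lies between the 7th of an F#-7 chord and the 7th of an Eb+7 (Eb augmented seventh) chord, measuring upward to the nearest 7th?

d7

F#-7 has E as its 7th, and Eb+7 (Eb augmented seventh) has Db as its 7th.
From E to Db: 9 semitones over a seventh = diminished.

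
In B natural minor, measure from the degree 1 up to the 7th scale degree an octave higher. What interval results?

B natural minor: B C♯ D E F♯ G A.
Degree 1 = B; 7th scale degree (up an octave) = A.
14 letter names make it a fourteenth; at 22 semitones (a half step narrower than major) the quality is minor.

minor fourteenth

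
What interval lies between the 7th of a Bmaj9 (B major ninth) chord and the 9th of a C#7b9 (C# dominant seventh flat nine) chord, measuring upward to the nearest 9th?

diminished fourth

Bmaj9 (B major ninth) has A# as its 7th, and C#7b9 (C# dominant seventh flat nine) has D as its 9th.
4 letter names make it a fourth; at 4 semitones (a half step narrower than perfect) the quality is diminished.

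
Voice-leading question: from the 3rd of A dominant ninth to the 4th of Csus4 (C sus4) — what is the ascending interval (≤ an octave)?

diminished 4th

A dominant ninth has C# as its 3rd, and Csus4 (C sus4) has F as its 4th.
From C# to F: 4 semitones over a fourth = diminished.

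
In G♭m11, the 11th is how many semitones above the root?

17

G♭ minor eleventh is spelled G♭-B𝄫-D♭-F♭-A♭-C♭.
G♭ to C♭ is a perfect eleventh: 17 semitones.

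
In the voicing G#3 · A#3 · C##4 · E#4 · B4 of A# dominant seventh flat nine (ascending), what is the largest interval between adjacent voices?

diminished 5th

Adjacent intervals: G#3→A#3 = major second; A#3→C##4 = major third; C##4→E#4 = minor third; E#4→B4 = diminished fifth.
The largest is E#4 to B4, a diminished fifth (6 semitones).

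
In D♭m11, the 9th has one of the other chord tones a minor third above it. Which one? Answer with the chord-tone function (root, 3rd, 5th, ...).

D♭m11 is spelled D♭, F♭, A♭, C♭, E♭, G♭.
The 9th is E♭. A minor third above E♭ is G♭.
G♭ is the chord's 11th.

11th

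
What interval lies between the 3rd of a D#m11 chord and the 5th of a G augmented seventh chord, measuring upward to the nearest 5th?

The 3rd of D#m11 is F#; the 5th of G augmented seventh is D#.
F# up to D# spans 6 letter names and 9 semitones — a major sixth.

M6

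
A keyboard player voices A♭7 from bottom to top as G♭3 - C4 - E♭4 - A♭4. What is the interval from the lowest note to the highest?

M9

The outer voices are G♭3 and A♭4.
G♭ up to A♭ spans 9 letter names and 14 semitones — a major ninth.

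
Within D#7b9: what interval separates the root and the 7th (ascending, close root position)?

Spelling the chord: D#-F##-A#-C#-E.
So we need the interval from D# up to C#.
7 letter names make it a seventh; at 10 semitones (a half step narrower than major) the quality is minor.

minor 7th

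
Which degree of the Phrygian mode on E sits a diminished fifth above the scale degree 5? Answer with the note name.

F

The scale is E F G A B C D.
The scale degree 5 is B; a diminished fifth above that is F — scale degree 2.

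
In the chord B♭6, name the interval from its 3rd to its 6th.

perfect fourth

B♭6: B♭, D, F, G.
The 3rd is D and the 6th is G.
Counting 4 letters and 5 half steps from D gives a perfect fourth.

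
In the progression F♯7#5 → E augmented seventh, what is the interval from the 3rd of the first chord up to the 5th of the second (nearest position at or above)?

M2

F♯7#5 has A♯ as its 3rd, and E augmented seventh has B♯ as its 5th.
A♯ up to B♯ spans 2 letter names and 2 semitones — a major second.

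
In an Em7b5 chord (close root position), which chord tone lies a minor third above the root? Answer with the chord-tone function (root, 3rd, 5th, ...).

3rd

Spelling the chord: E, G, Bb, D.
The root is E. A minor third above E is G.
G is the chord's 3rd.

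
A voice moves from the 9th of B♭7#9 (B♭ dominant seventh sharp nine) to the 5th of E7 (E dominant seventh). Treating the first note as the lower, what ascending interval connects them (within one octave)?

minor seventh

B♭7#9 (B♭ dominant seventh sharp nine) has C♯ as its 9th, and E7 (E dominant seventh) has B as its 5th.
C♯ up to B is 10 semitones, a half step narrower than a major seventh, so the interval is minor.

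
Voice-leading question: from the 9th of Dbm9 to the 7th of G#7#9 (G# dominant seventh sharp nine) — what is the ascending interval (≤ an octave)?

augmented second

The 9th of Dbm9 is Eb; the 7th of G#7#9 (G# dominant seventh sharp nine) is F#.
Eb up to F# is 3 semitones, a half step wider than a major second, so the interval is augmented.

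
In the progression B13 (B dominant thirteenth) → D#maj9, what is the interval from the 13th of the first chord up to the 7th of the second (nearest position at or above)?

A4

The 13th of B13 (B dominant thirteenth) is G#; the 7th of D#maj9 is C##.
From G# to C##: 6 semitones over a fourth = augmented.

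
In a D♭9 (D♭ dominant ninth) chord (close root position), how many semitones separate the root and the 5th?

D♭9: D♭-F-A♭-C♭-E♭.
D♭ to A♭ is a perfect fifth: 7 semitones.

7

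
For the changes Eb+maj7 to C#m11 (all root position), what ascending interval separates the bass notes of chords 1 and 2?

The roots are Eb and C#.
Eb up to C# is 10 semitones, a half step wider than a major sixth, so the interval is augmented.

augmented sixth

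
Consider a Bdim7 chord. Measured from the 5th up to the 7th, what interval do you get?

minor third

Bdim7: B–D–F–Ab.
The 5th is F and the 7th is Ab.
From F to Ab: 3 semitones over a third = minor.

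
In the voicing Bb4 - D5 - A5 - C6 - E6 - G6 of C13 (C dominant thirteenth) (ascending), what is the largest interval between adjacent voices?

Adjacent intervals: Bb4→D5 = major third; D5→A5 = perfect fifth; A5→C6 = minor third; C6→E6 = major third; E6→G6 = minor third.
The largest is D5 to A5, a perfect fifth (7 semitones).

perfect 5th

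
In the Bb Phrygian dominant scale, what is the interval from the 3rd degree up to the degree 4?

Spelling the Bb Phrygian dominant scale: Bb Cb D Eb F Gb Ab.
So we need the interval from D up to Eb.
From D to Eb: 1 semitone over a second = minor.

minor 2nd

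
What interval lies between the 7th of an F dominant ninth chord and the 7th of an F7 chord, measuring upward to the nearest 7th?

The 7th of F dominant ninth is Eb; the 7th of F7 is Eb.
Counting 1 letters and 0 half steps from Eb gives a perfect unison.

perfect 1st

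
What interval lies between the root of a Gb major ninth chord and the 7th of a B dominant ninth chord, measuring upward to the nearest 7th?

Gb major ninth has Gb as its root, and B dominant ninth has A as its 7th.
From Gb to A: 3 semitones over a second = augmented.

augmented second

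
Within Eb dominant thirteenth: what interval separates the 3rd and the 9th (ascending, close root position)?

The chord tones of Eb13 are Eb-G-Bb-Db-F-C.
The 3rd is G and the 9th is F.
G up to F is 10 semitones, a half step narrower than a major seventh, so the interval is minor.

minor seventh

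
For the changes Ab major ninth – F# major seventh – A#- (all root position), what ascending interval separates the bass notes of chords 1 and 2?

A6

The roots are Ab and F#.
From Ab to F#: 10 semitones over a sixth = augmented.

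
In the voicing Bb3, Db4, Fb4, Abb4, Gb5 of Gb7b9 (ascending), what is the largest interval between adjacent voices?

major 7th

Adjacent intervals: Bb3→Db4 = minor third; Db4→Fb4 = minor third; Fb4→Abb4 = minor third; Abb4→Gb5 = major seventh.
The largest is Abb4 to Gb5, a major seventh (11 semitones).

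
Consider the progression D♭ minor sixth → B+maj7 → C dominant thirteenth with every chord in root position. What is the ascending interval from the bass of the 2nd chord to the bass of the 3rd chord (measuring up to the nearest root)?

minor 2nd

The roots are B and C.
B up to C is 1 semitone, a half step narrower than a major second, so the interval is minor.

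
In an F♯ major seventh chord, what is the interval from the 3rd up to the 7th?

Spelling the chord: F♯–A♯–C♯–E♯.
The 3rd is A♯ and the 7th is E♯.
A♯ up to E♯ spans 5 letter names and 7 semitones — a perfect fifth.

perfect fifth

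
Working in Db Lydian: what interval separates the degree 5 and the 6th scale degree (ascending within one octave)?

Db lydian: Db Eb F G Ab Bb C.
That puts Ab below Bb.
Ab up to Bb spans 2 letter names and 2 semitones — a major second.

major second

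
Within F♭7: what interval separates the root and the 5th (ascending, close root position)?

Spelling the chord: F♭-A♭-C♭-E𝄫.
Root = F♭; 5th = C♭.
From F♭ to C♭ is 7 semitones, exactly the perfect fifth.

perfect 5th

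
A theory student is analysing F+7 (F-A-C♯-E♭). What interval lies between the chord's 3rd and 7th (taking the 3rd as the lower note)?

d5

That puts A below E♭.
From A to E♭: 6 semitones over a fifth = diminished.
This 3–7 tritone is the characteristic tension at the heart of the dominant sound.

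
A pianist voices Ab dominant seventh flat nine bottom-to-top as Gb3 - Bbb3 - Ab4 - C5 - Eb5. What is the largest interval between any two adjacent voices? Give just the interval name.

major 7th

Adjacent intervals: Gb3→Bbb3 = minor third; Bbb3→Ab4 = major seventh; Ab4→C5 = major third; C5→Eb5 = minor third.
The largest is Bbb3 to Ab4, a major seventh (11 semitones).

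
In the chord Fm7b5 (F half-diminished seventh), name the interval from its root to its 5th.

Fø (F half-diminished seventh) is spelled F-Ab-Cb-Eb.
That puts F below Cb.
5 letter names make it a fifth; at 6 semitones (a half step narrower than perfect) the quality is diminished.

diminished fifth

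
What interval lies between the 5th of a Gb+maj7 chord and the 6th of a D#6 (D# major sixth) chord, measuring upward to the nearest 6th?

Gb+maj7 has D as its 5th, and D#6 (D# major sixth) has B# as its 6th.
6 letter names make it a sixth; at 10 semitones (a half step wider than major) the quality is augmented.

A6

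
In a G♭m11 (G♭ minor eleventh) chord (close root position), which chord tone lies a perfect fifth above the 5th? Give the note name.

Ab

G♭m11 is spelled G♭–B𝄫–D♭–F♭–A♭–C♭.
The 5th is D♭. A perfect fifth above D♭ is A♭.
A♭ is the chord's 9th.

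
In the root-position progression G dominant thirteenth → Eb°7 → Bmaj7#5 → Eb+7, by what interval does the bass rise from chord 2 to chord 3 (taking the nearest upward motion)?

augmented 5th

The roots are Eb and B.
From Eb to B: 8 semitones over a fifth = augmented.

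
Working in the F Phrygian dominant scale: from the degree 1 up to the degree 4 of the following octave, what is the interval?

F phrygian dominant: F Gb A Bb C Db Eb.
That puts F below Bb.
Counting 11 letters and 17 half steps from F gives a perfect eleventh.

perfect eleventh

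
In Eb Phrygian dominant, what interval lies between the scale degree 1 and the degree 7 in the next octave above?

The scale runs Eb Fb G Ab Bb Cb Db.
The scale degree 1 is Eb and the 7th degree (up an octave) is Db.
Eb up to Db is 22 semitones, a half step narrower than a major fourteenth, so the interval is minor.

minor fourteenth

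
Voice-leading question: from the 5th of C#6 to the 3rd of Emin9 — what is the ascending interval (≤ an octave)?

The 5th of C#6 is G#; the 3rd of Emin9 is G.
8 letter names make it an octave; at 11 semitones (a half step narrower than perfect) the quality is diminished.

diminished octave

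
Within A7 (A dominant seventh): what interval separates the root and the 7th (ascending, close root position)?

A7: A C# E G.
That puts A below G.
From A to G: 10 semitones over a seventh = minor.

minor seventh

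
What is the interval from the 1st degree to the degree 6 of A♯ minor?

minor sixth

A♯ natural minor: A♯ B♯ C♯ D♯ E♯ F♯ G♯.
That puts A♯ below F♯.
A♯ up to F♯ is 8 semitones, a half step narrower than a major sixth, so the interval is minor.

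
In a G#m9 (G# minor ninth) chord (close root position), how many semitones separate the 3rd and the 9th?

11

Spelling the chord: G#, B, D#, F#, A#.
B to A# is a major seventh: 11 semitones.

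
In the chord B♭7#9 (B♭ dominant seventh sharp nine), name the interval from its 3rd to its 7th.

The chord tones of B♭7#9 are B♭ D F A♭ C♯.
So we need the interval from D up to A♭.
D up to A♭ is 6 semitones, a half step narrower than a perfect fifth, so the interval is diminished.
That tritone between 3rd and 7th is what gives the dominant seventh its pull toward resolution.

diminished fifth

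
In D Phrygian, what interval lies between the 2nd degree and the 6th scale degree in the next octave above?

perfect 12th

Spelling D Phrygian: D E♭ F G A B♭ C.
So we need the interval from E♭ up to B♭.
Counting 12 letters and 19 half steps from E♭ gives a perfect twelfth.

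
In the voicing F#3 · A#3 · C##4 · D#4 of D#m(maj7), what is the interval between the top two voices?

Those voices are C##4 and D#4.
2 letter names make it a second; at 1 semitone (a half step narrower than major) the quality is minor.

m2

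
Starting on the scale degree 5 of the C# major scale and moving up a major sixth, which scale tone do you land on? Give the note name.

The scale is C# D# E# F# G# A# B#.
The scale degree 5 is G#; a major sixth above that is E# — scale degree 3.

E#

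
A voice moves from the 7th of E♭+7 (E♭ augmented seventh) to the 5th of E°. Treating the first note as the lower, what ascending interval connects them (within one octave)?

major sixth

The 7th of E♭+7 (E♭ augmented seventh) is D♭; the 5th of E° is B♭.
Counting 6 letters and 9 half steps from D♭ gives a major sixth.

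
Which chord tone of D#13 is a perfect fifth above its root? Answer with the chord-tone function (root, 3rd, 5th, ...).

Spelling the chord: D# F## A# C# E# B#.
The root is D#. A perfect fifth above D# is A#.
A# is the chord's 5th.

5th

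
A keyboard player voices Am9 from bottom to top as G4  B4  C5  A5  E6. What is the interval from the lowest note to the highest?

major thirteenth

The outer voices are G4 and E6.
G up to E spans 13 letter names and 21 semitones — a major thirteenth.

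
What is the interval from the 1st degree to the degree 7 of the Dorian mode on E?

minor 7th

E dorian: E F♯ G A B C♯ D.
So we need the interval from E up to D.
E up to D is 10 semitones, a half step narrower than a major seventh, so the interval is minor.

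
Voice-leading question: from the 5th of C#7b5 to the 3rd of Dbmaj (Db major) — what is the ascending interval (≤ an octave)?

The 5th of C#7b5 is G; the 3rd of Dbmaj (Db major) is F.
7 letter names make it a seventh; at 10 semitones (a half step narrower than major) the quality is minor.

minor seventh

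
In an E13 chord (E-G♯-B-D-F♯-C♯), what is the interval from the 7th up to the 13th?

So we need the interval from D up to C♯.
D up to C♯ spans 7 letter names and 11 semitones — a major seventh.

M7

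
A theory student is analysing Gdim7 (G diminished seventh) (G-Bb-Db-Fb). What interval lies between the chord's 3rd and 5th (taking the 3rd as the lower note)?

minor third

The 3rd is Bb and the 5th is Db.
From Bb to Db: 3 semitones over a third = minor.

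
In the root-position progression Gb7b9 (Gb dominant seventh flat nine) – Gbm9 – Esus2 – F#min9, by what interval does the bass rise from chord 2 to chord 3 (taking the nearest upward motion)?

augmented 6th

The roots are Gb and E.
Gb up to E is 10 semitones, a half step wider than a major sixth, so the interval is augmented.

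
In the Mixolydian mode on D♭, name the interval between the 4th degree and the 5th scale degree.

M2

The scale runs D♭ E♭ F G♭ A♭ B♭ C♭.
4th degree = G♭; 5th degree = A♭.
From G♭ to A♭ is 2 semitones, exactly the major second.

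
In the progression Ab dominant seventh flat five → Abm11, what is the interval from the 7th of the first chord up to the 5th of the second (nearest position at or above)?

major sixth

Ab dominant seventh flat five has Gb as its 7th, and Abm11 has Eb as its 5th.
Gb up to Eb spans 6 letter names and 9 semitones — a major sixth.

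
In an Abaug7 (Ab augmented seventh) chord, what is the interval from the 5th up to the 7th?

Spelling the chord: Ab-C-E-Gb.
So we need the interval from E up to Gb.
E up to Gb is 2 semitones, a whole step narrower than a major third, so the interval is diminished.

diminished 3rd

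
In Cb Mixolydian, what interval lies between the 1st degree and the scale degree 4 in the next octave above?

perfect eleventh

Spelling Cb Mixolydian: Cb Db Eb Fb Gb Ab Bbb.
So we need the interval from Cb up to Fb.
From Cb to Fb is 17 semitones, exactly the perfect eleventh.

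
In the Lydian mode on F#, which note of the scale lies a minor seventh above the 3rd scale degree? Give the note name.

G#

The scale is F# G# A# B# C# D# E#.
The 3rd scale degree is A#; a minor seventh above that is G# — scale degree 2.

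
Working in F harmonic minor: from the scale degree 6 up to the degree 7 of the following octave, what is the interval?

A9

The scale runs F G Ab Bb C Db E.
So we need the interval from Db up to E.
9 letter names make it a ninth; at 15 semitones (a half step wider than major) the quality is augmented.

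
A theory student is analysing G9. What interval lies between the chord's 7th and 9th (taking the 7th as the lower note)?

Spelling the chord: G B D F A.
The 7th is F and the 9th is A.
F up to A spans 3 letter names and 4 semitones — a major third.

major 3rd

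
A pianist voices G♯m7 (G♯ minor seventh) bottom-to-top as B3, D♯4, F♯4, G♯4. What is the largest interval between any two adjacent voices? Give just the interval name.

Adjacent intervals: B3→D♯4 = major third; D♯4→F♯4 = minor third; F♯4→G♯4 = major second.
The largest is B3 to D♯4, a major third (4 semitones).

major third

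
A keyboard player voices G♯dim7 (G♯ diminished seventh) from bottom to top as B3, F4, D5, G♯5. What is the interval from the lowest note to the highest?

major 13th

The outer voices are B3 and G♯5.
B up to G♯ spans 13 letter names and 21 semitones — a major thirteenth.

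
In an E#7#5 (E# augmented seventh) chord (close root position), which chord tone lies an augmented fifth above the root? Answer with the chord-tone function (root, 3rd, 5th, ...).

Spelling the chord: E#-G##-B##-D#.
The root is E#. An augmented fifth above E# is B##.
B## is the chord's 5th.

5th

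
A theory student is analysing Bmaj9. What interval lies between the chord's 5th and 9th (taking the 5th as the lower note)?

perfect fifth

Spelling the chord: B, D♯, F♯, A♯, C♯.
The 5th is F♯ and the 9th is C♯.
From F♯ to C♯ is 7 semitones, exactly the perfect fifth.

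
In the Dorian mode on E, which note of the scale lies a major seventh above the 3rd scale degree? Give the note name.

The scale is E F# G A B C# D.
The 3rd scale degree is G; a major seventh above that is F# — scale degree 2.

F#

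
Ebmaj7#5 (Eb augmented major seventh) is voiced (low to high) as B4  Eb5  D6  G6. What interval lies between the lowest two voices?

diminished 4th

Those voices are B4 and Eb5.
4 letter names make it a fourth; at 4 semitones (a half step narrower than perfect) the quality is diminished.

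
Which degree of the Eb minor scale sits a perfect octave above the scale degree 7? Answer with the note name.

Db

The scale is Eb F Gb Ab Bb Cb Db.
The scale degree 7 is Db; a perfect octave above that is Db — scale degree 7.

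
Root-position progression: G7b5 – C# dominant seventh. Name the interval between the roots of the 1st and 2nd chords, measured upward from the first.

augmented fourth

The roots are G and C#.
4 letter names make it a fourth; at 6 semitones (a half step wider than perfect) the quality is augmented.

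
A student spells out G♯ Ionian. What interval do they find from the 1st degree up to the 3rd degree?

G♯ major: G♯ A♯ B♯ C♯ D♯ E♯ F𝄪.
The 1st degree is G♯ and the 3rd scale degree is B♯.
G♯ up to B♯ spans 3 letter names and 4 semitones — a major third.

M3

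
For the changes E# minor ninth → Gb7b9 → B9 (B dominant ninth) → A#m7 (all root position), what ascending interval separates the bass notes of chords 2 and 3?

A3

The roots are Gb and B.
From Gb to B: 5 semitones over a third = augmented.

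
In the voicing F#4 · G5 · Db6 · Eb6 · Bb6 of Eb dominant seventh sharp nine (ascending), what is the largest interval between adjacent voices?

Adjacent intervals: F#4→G5 = minor ninth; G5→Db6 = diminished fifth; Db6→Eb6 = major second; Eb6→Bb6 = perfect fifth.
The largest is F#4 to G5, a minor ninth (13 semitones).

minor ninth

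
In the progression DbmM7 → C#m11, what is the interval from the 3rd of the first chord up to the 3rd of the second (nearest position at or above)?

DbmM7 has Fb as its 3rd, and C#m11 has E as its 3rd.
Fb up to E is 12 semitones, a half step wider than a major seventh, so the interval is augmented.

augmented 7th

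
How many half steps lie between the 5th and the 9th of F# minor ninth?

7

F#m9 (F# minor ninth): F#, A, C#, E, G#.
C# to G# is a perfect fifth: 7 semitones.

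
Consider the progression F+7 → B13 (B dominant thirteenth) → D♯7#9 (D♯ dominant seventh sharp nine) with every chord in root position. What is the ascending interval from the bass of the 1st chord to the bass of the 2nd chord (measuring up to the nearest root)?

augmented fourth

The roots are F and B.
4 letter names make it a fourth; at 6 semitones (a half step wider than perfect) the quality is augmented.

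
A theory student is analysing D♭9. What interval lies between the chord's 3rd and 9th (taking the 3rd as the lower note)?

minor seventh

Spelling the chord: D♭, F, A♭, C♭, E♭.
That puts F below E♭.
F up to E♭ is 10 semitones, a half step narrower than a major seventh, so the interval is minor.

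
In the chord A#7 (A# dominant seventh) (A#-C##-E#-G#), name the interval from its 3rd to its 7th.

The 3rd is C## and the 7th is G#.
From C## to G#: 6 semitones over a fifth = diminished.
This 3–7 tritone is the characteristic tension at the heart of the dominant sound.

diminished fifth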